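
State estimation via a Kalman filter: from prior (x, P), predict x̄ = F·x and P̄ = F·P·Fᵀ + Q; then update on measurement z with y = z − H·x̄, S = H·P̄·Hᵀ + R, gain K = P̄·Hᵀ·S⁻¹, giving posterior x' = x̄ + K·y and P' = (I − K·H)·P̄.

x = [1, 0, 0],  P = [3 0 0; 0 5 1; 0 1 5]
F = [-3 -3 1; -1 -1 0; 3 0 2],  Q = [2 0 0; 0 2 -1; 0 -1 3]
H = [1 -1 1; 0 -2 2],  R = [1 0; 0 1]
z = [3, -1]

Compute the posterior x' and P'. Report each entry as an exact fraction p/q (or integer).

x̄ = F·x = [-3, -1, 3]
P̄ = F·P·Fᵀ + Q = [73 23 -23; 23 10 -12; -23 -12 50]
y = z − H·x̄ = [2, -9]
S = H·P̄·Hᵀ + R = [66 76; 76 337]
K = P̄·Hᵀ·S⁻¹ = [16091/16466 -4062/8233; 3681/16466 -1490/8233; 3719/16466 2610/8233]
x' = x̄ + K·y = [27950/8233, 8858/8233, 4928/8233]
P' = (I − K·H)·P̄ = [20153/16466 5171/16466 1109/16466; 5171/16466 29859/16466 28369/16466; 1109/16466 28369/16466 30979/16466]

x' = [27950/8233, 8858/8233, 4928/8233]
P' = [20153/16466 5171/16466 1109/16466; 5171/16466 29859/16466 28369/16466; 1109/16466 28369/16466 30979/16466]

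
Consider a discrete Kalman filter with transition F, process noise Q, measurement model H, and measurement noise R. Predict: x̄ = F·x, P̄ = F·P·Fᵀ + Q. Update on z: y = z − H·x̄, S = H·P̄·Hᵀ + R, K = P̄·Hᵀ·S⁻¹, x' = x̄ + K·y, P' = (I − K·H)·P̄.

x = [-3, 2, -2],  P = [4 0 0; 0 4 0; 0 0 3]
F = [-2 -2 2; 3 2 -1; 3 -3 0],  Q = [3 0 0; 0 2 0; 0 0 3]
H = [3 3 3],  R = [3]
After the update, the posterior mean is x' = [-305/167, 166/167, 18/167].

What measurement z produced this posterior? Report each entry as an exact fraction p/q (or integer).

x̄ = F·x = [-2, -3, -15]
P̄ = F·P·Fᵀ + Q = [47 -46 0; -46 57 12; 0 12 75]
S = H·P̄·Hᵀ + R = [1002]
K = P̄·Hᵀ·S⁻¹ = [1/334; 23/334; 87/334]
x' − x̄ = [29/167, 667/167, 2523/167] = K·y
y = (KᵀK)⁻¹·Kᵀ·(x' − x̄) = [58]
z = y + H·x̄ = [58] + [-60] = [-2]

z = [-2]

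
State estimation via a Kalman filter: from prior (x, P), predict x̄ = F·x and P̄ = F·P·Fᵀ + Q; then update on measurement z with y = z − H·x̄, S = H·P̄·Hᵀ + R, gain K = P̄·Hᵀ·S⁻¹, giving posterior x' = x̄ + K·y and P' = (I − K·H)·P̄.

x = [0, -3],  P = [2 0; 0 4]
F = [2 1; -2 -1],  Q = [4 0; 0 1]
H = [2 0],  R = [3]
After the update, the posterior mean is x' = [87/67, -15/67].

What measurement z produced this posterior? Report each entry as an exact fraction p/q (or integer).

x̄ = F·x = [-3, 3]
P̄ = F·P·Fᵀ + Q = [16 -12; -12 13]
S = H·P̄·Hᵀ + R = [67]
K = P̄·Hᵀ·S⁻¹ = [32/67; -24/67]
x' − x̄ = [288/67, -216/67] = K·y
y = (KᵀK)⁻¹·Kᵀ·(x' − x̄) = [9]
z = y + H·x̄ = [9] + [-6] = [3]

z = [3]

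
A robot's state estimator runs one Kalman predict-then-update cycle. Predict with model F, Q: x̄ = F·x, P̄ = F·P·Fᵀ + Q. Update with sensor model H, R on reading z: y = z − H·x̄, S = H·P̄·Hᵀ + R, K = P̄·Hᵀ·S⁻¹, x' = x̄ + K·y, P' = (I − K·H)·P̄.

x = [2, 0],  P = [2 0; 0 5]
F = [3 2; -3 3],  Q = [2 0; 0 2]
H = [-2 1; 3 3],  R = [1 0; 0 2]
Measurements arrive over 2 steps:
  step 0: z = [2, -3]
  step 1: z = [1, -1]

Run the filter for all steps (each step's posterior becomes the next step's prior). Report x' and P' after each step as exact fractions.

step 0: x' = [-193022/200453, -8155/200453], P' = [27096/200453 -12256/200453; -12256/200453 41882/200453]
step 1: x' = [-8439392/14944919, 10623641/44834757], P' = [3886137/29889838 -860460/14944919; -860460/14944919 9062332/44834757]

step 0: x̄ = F·x = [6, -6]
step 0: P̄ = F·P·Fᵀ + Q = [40 12; 12 65]
step 0: y = z − H·x̄ = [20, -3]
step 0: S = H·P̄·Hᵀ + R = [178 -81; -81 1163]
step 0: K = P̄·Hᵀ·S⁻¹ = [-66448/200453 22260/200453; 66394/200453 44439/200453]
step 0: x' = x̄ + K·y = [-193022/200453, -8155/200453]
step 0: P' = (I − K·H)·P̄ = [27096/200453 -12256/200453; -12256/200453 41882/200453]
step 1: x̄ = F·x = [-595376/200453, 554601/200453]
step 1: P̄ = F·P·Fᵀ + Q = [665226/200453 -29340/200453; -29340/200453 1242316/200453]
step 1: y = z − H·x̄ = [-1544900/200453, -78128/200453]
step 1: S = H·P̄·Hᵀ + R = [4221033/200453 -176388/200453; -176388/200453 17040664/200453]
step 1: K = P̄·Hᵀ·S⁻¹ = [-4746597/14944919 6495651/59779676; 14225092/44834757 3240476/14944919]
step 1: x' = x̄ + K·y = [-8439392/14944919, 10623641/44834757]
step 1: P' = (I − K·H)·P̄ = [3886137/29889838 -860460/14944919; -860460/14944919 9062332/44834757]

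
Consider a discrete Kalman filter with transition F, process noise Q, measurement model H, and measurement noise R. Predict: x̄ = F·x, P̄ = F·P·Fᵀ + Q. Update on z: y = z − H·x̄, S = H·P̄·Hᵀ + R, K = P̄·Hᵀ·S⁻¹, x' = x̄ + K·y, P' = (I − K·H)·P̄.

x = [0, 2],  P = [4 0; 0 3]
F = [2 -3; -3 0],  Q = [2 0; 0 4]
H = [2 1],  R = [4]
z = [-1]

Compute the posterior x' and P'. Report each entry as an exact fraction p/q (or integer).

x̄ = F·x = [-6, 0]
P̄ = F·P·Fᵀ + Q = [45 -24; -24 40]
y = z − H·x̄ = [11]
S = H·P̄·Hᵀ + R = [128]
K = P̄·Hᵀ·S⁻¹ = [33/64; -1/16]
x' = x̄ + K·y = [-21/64, -11/16]
P' = (I − K·H)·P̄ = [351/32 -159/8; -159/8 79/2]

x' = [-21/64, -11/16]
P' = [351/32 -159/8; -159/8 79/2]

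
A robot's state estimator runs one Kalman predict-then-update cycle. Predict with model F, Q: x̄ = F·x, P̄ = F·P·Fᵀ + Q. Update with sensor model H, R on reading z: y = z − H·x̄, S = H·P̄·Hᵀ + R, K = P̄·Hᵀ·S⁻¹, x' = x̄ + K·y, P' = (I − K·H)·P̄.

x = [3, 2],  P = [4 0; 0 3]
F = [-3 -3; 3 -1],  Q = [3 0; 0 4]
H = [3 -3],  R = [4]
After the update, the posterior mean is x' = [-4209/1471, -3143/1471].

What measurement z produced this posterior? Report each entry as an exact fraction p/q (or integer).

z = [-2]

x̄ = F·x = [-15, 7]
P̄ = F·P·Fᵀ + Q = [66 -27; -27 43]
S = H·P̄·Hᵀ + R = [1471]
K = P̄·Hᵀ·S⁻¹ = [279/1471; -210/1471]
x' − x̄ = [17856/1471, -13440/1471] = K·y
y = (KᵀK)⁻¹·Kᵀ·(x' − x̄) = [64]
z = y + H·x̄ = [64] + [-66] = [-2]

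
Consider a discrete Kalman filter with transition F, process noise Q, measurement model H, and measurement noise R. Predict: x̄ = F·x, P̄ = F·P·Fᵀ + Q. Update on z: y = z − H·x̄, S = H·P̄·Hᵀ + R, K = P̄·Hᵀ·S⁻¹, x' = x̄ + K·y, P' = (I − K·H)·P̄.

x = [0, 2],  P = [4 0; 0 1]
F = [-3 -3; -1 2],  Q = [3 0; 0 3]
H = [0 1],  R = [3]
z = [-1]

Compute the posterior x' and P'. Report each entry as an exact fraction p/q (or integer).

x̄ = F·x = [-6, 4]
P̄ = F·P·Fᵀ + Q = [48 6; 6 11]
y = z − H·x̄ = [-5]
S = H·P̄·Hᵀ + R = [14]
K = P̄·Hᵀ·S⁻¹ = [3/7; 11/14]
x' = x̄ + K·y = [-57/7, 1/14]
P' = (I − K·H)·P̄ = [318/7 9/7; 9/7 33/14]

x' = [-57/7, 1/14]
P' = [318/7 9/7; 9/7 33/14]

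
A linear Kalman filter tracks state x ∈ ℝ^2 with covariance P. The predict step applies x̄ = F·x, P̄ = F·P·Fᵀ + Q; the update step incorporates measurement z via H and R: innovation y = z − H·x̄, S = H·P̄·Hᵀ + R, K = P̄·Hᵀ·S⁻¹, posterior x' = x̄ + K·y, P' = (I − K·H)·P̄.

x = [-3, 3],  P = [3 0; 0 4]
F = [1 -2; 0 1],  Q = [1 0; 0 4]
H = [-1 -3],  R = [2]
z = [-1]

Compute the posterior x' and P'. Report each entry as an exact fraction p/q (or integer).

x̄ = F·x = [-9, 3]
P̄ = F·P·Fᵀ + Q = [20 -8; -8 8]
y = z − H·x̄ = [-1]
S = H·P̄·Hᵀ + R = [46]
K = P̄·Hᵀ·S⁻¹ = [2/23; -8/23]
x' = x̄ + K·y = [-209/23, 77/23]
P' = (I − K·H)·P̄ = [452/23 -152/23; -152/23 56/23]

x' = [-209/23, 77/23]
P' = [452/23 -152/23; -152/23 56/23]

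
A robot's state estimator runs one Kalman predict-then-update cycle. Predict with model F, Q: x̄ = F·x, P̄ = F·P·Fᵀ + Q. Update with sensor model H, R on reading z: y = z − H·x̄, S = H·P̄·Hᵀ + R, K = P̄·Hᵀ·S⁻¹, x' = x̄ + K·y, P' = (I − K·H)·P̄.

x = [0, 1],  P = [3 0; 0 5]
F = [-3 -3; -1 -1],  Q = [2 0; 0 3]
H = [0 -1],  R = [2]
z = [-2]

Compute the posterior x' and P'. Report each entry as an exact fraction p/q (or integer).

x̄ = F·x = [-3, -1]
P̄ = F·P·Fᵀ + Q = [74 24; 24 11]
y = z − H·x̄ = [-3]
S = H·P̄·Hᵀ + R = [13]
K = P̄·Hᵀ·S⁻¹ = [-24/13; -11/13]
x' = x̄ + K·y = [33/13, 20/13]
P' = (I − K·H)·P̄ = [386/13 48/13; 48/13 22/13]

x' = [33/13, 20/13]
P' = [386/13 48/13; 48/13 22/13]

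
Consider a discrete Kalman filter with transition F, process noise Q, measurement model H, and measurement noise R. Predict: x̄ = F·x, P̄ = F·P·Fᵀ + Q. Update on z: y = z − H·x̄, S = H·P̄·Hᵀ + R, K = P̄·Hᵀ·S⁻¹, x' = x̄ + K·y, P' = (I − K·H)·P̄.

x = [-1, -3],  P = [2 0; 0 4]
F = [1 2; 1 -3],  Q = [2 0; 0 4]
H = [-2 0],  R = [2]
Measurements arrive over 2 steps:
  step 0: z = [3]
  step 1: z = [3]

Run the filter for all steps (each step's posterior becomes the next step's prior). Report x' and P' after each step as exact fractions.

step 0: x' = [-67/41, 86/41], P' = [20/41 -22/41; -22/41 754/41]
step 1: x' = [-8985/6101, -11959/6101], P' = [3030/6101 -4482/6101; -4482/6101 76894/6101]

step 0: x̄ = F·x = [-7, 8]
step 0: P̄ = F·P·Fᵀ + Q = [20 -22; -22 42]
step 0: y = z − H·x̄ = [-11]
step 0: S = H·P̄·Hᵀ + R = [82]
step 0: K = P̄·Hᵀ·S⁻¹ = [-20/41; 22/41]
step 0: x' = x̄ + K·y = [-67/41, 86/41]
step 0: P' = (I − K·H)·P̄ = [20/41 -22/41; -22/41 754/41]
step 1: x̄ = F·x = [105/41, -325/41]
step 1: P̄ = F·P·Fᵀ + Q = [3030/41 -4482/41; -4482/41 7102/41]
step 1: y = z − H·x̄ = [333/41]
step 1: S = H·P̄·Hᵀ + R = [12202/41]
step 1: K = P̄·Hᵀ·S⁻¹ = [-3030/6101; 4482/6101]
step 1: x' = x̄ + K·y = [-8985/6101, -11959/6101]
step 1: P' = (I − K·H)·P̄ = [3030/6101 -4482/6101; -4482/6101 76894/6101]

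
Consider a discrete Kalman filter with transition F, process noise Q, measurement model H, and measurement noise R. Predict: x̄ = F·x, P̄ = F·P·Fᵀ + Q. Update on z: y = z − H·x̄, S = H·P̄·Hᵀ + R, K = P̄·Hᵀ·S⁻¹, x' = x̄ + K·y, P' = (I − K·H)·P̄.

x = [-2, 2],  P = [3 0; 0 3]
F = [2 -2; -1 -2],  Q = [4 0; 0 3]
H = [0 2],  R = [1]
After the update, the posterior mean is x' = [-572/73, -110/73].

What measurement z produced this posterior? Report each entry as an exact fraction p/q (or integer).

x̄ = F·x = [-8, -2]
P̄ = F·P·Fᵀ + Q = [28 6; 6 18]
S = H·P̄·Hᵀ + R = [73]
K = P̄·Hᵀ·S⁻¹ = [12/73; 36/73]
x' − x̄ = [12/73, 36/73] = K·y
y = (KᵀK)⁻¹·Kᵀ·(x' − x̄) = [1]
z = y + H·x̄ = [1] + [-4] = [-3]

z = [-3]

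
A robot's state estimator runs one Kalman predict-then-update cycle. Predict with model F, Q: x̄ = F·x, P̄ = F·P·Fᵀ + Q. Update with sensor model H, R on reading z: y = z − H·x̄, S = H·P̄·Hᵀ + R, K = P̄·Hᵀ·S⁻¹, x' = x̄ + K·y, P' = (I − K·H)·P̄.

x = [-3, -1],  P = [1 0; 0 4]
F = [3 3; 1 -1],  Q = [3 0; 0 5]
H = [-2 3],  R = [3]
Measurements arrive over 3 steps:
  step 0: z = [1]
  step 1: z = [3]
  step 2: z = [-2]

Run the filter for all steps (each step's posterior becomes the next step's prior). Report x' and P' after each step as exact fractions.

step 0: x̄ = F·x = [-12, -2]
step 0: P̄ = F·P·Fᵀ + Q = [48 -9; -9 10]
step 0: y = z − H·x̄ = [-17]
step 0: S = H·P̄·Hᵀ + R = [393]
step 0: K = P̄·Hᵀ·S⁻¹ = [-41/131; 16/131]
step 0: x' = x̄ + K·y = [-875/131, -534/131]
step 0: P' = (I − K·H)·P̄ = [1245/131 789/131; 789/131 542/131]
step 1: x̄ = F·x = [-4227/131, -341/131]
step 1: P̄ = F·P·Fᵀ + Q = [30678/131 2109/131; 2109/131 864/131]
step 1: y = z − H·x̄ = [-7038/131]
step 1: S = H·P̄·Hᵀ + R = [105573/131]
step 1: K = P̄·Hᵀ·S⁻¹ = [-1411/2707; -542/35191]
step 1: x' = x̄ + K·y = [-11541/2707, -62485/35191]
step 1: P' = (I − K·H)·P̄ = [41217/2707 26067/2707; 26067/2707 225372/35191]
step 2: x̄ = F·x = [-637554/35191, -87548/35191]
step 2: P̄ = F·P·Fᵀ + Q = [13055988/35191 931347/35191; 931347/35191 259406/35191]
step 2: y = z − H·x̄ = [-1082846/35191]
step 2: S = H·P̄·Hᵀ + R = [43488015/35191]
step 2: K = P̄·Hᵀ·S⁻¹ = [-1554529/2899201; -361492/14496005]
step 2: x' = x̄ + K·y = [-4691020/2899201, -24939788/14496005]
step 2: P' = (I − K·H)·P̄ = [45566403/2899201 28823073/2899201; 28823073/2899201 95715418/14496005]

step 0: x' = [-875/131, -534/131], P' = [1245/131 789/131; 789/131 542/131]
step 1: x' = [-11541/2707, -62485/35191], P' = [41217/2707 26067/2707; 26067/2707 225372/35191]
step 2: x' = [-4691020/2899201, -24939788/14496005], P' = [45566403/2899201 28823073/2899201; 28823073/2899201 95715418/14496005]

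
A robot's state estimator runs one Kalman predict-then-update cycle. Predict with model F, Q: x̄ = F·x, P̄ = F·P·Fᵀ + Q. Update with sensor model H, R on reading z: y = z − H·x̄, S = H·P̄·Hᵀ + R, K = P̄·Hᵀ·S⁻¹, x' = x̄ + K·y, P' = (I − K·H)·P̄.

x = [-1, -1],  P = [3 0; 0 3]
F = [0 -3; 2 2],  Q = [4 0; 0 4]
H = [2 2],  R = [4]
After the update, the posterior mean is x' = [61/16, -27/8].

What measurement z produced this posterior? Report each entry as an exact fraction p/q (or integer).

z = [1]

x̄ = F·x = [3, -4]
P̄ = F·P·Fᵀ + Q = [31 -18; -18 28]
S = H·P̄·Hᵀ + R = [96]
K = P̄·Hᵀ·S⁻¹ = [13/48; 5/24]
x' − x̄ = [13/16, 5/8] = K·y
y = (KᵀK)⁻¹·Kᵀ·(x' − x̄) = [3]
z = y + H·x̄ = [3] + [-2] = [1]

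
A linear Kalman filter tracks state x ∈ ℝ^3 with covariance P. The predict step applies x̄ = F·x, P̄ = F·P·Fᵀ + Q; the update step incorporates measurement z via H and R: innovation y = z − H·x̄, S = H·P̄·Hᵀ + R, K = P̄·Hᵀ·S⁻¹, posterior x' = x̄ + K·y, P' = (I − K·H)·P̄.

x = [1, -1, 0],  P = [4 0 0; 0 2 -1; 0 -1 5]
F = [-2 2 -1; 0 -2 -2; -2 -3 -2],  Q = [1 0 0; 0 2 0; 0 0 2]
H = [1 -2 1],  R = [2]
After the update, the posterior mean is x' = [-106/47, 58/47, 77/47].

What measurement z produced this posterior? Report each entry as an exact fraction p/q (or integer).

x̄ = F·x = [-4, 2, 1]
P̄ = F·P·Fᵀ + Q = [34 4 15; 4 22 22; 15 22 44]
S = H·P̄·Hᵀ + R = [94]
K = P̄·Hᵀ·S⁻¹ = [41/94; -9/47; 15/94]
x' − x̄ = [82/47, -36/47, 30/47] = K·y
y = (KᵀK)⁻¹·Kᵀ·(x' − x̄) = [4]
z = y + H·x̄ = [4] + [-7] = [-3]

z = [-3]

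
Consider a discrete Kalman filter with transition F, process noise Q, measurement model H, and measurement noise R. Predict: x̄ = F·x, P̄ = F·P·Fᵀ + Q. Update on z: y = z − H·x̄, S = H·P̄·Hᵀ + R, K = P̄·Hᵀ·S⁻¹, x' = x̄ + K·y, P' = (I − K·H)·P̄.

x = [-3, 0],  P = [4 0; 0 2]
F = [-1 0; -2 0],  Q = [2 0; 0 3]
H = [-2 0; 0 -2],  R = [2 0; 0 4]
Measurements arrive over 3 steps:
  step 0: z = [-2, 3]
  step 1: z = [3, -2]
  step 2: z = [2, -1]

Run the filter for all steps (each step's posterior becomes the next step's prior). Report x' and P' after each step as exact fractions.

step 0: x̄ = F·x = [3, 6]
step 0: P̄ = F·P·Fᵀ + Q = [6 8; 8 19]
step 0: y = z − H·x̄ = [4, 15]
step 0: S = H·P̄·Hᵀ + R = [26 32; 32 80]
step 0: K = P̄·Hᵀ·S⁻¹ = [-14/33 -1/33; -2/33 -119/264]
step 0: x' = x̄ + K·y = [28/33, -265/264]
step 0: P' = (I − K·H)·P̄ = [14/33 2/33; 2/33 119/132]
step 1: x̄ = F·x = [-28/33, -56/33]
step 1: P̄ = F·P·Fᵀ + Q = [80/33 28/33; 28/33 155/33]
step 1: y = z − H·x̄ = [43/33, -178/33]
step 1: S = H·P̄·Hᵀ + R = [386/33 112/33; 112/33 752/33]
step 1: K = P̄·Hᵀ·S⁻¹ = [-108/263 -7/526; -7/263 -859/2104]
step 1: x' = x̄ + K·y = [-345/263, 495/1052]
step 1: P' = (I − K·H)·P̄ = [108/263 7/263; 7/263 859/1052]
step 2: x̄ = F·x = [345/263, 690/263]
step 2: P̄ = F·P·Fᵀ + Q = [634/263 216/263; 216/263 1221/263]
step 2: y = z − H·x̄ = [1216/263, 1117/263]
step 2: S = H·P̄·Hᵀ + R = [3062/263 864/263; 864/263 5936/263]
step 2: K = P̄·Hᵀ·S⁻¹ = [-850/2071 -27/2071; -54/2071 -6753/16568]
step 2: x' = x̄ + K·y = [-1328/2071, 12789/16568]
step 2: P' = (I − K·H)·P̄ = [850/2071 54/2071; 54/2071 6753/8284]

step 0: x' = [28/33, -265/264], P' = [14/33 2/33; 2/33 119/132]
step 1: x' = [-345/263, 495/1052], P' = [108/263 7/263; 7/263 859/1052]
step 2: x' = [-1328/2071, 12789/16568], P' = [850/2071 54/2071; 54/2071 6753/8284]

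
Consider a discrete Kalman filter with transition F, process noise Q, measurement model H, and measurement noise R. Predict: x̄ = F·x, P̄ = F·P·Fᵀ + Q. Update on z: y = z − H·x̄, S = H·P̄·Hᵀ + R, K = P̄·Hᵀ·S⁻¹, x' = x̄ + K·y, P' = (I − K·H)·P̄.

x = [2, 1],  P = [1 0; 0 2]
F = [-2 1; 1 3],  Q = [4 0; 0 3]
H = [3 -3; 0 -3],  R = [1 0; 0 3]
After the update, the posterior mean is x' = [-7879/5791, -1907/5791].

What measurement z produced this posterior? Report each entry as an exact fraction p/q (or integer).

x̄ = F·x = [-3, 5]
P̄ = F·P·Fᵀ + Q = [10 4; 4 22]
S = H·P̄·Hᵀ + R = [217 162; 162 201]
K = P̄·Hᵀ·S⁻¹ = [1854/5791 -1840/5791; -54/5791 -1858/5791]
x' − x̄ = [9494/5791, -30862/5791] = K·y
y = (KᵀK)⁻¹·Kᵀ·(x' − x̄) = [21, 16]
z = y + H·x̄ = [21, 16] + [-24, -15] = [-3, 1]

z = [-3, 1]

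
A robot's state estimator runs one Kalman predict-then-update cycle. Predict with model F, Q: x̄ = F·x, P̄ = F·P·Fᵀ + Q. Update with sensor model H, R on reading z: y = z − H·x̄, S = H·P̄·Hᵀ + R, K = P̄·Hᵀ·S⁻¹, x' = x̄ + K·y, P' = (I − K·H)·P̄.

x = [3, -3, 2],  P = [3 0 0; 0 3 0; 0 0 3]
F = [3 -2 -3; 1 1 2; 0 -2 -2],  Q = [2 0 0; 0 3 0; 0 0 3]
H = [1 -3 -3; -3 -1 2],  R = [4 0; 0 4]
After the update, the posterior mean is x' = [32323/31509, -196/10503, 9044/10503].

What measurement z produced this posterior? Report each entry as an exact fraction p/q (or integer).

x̄ = F·x = [9, 4, 2]
P̄ = F·P·Fᵀ + Q = [68 -15 30; -15 21 -18; 30 -18 27]
S = H·P̄·Hᵀ + R = [90 -39; -39 367]
K = P̄·Hᵀ·S⁻¹ = [3410/31509 -3571/10503; -3092/10503 -224/3501; 133/10503 -167/3501]
x' − x̄ = [-251258/31509, -42208/10503, -11962/10503] = K·y
y = (KᵀK)⁻¹·Kᵀ·(x' − x̄) = [8, 26]
z = y + H·x̄ = [8, 26] + [-9, -27] = [-1, -1]

z = [-1, -1]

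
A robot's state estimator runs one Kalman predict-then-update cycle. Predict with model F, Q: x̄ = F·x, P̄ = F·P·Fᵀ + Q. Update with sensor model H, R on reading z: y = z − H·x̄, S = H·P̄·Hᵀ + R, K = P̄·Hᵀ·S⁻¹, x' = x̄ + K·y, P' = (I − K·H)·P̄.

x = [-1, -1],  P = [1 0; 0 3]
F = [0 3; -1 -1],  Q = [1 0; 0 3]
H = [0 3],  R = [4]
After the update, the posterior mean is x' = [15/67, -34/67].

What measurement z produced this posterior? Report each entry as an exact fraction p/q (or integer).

z = [-2]

x̄ = F·x = [-3, 2]
P̄ = F·P·Fᵀ + Q = [28 -9; -9 7]
S = H·P̄·Hᵀ + R = [67]
K = P̄·Hᵀ·S⁻¹ = [-27/67; 21/67]
x' − x̄ = [216/67, -168/67] = K·y
y = (KᵀK)⁻¹·Kᵀ·(x' − x̄) = [-8]
z = y + H·x̄ = [-8] + [6] = [-2]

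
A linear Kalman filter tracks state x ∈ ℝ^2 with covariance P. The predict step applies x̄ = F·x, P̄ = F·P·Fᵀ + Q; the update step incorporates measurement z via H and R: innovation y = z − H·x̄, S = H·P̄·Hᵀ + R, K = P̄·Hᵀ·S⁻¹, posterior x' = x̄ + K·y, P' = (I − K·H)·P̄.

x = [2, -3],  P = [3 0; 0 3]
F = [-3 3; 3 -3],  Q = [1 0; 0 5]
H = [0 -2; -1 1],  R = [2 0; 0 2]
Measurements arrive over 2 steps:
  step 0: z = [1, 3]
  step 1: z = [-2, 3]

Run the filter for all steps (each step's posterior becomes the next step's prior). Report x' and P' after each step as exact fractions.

step 0: x' = [-112/43, -69/559], P' = [135/86 17/86; 17/86 447/1118]
step 1: x' = [-173951/179642, 207717/179642], P' = [268533/179642 34475/179642; 34475/179642 71745/179642]

step 0: x̄ = F·x = [-15, 15]
step 0: P̄ = F·P·Fᵀ + Q = [55 -54; -54 59]
step 0: y = z − H·x̄ = [31, -27]
step 0: S = H·P̄·Hᵀ + R = [238 -226; -226 224]
step 0: K = P̄·Hᵀ·S⁻¹ = [-17/86 -59/86; -447/1118 113/1118]
step 0: x' = x̄ + K·y = [-112/43, -69/559]
step 0: P' = (I − K·H)·P̄ = [135/86 17/86; 17/86 447/1118]
step 1: x̄ = F·x = [4161/559, -4161/559]
step 1: P̄ = F·P·Fᵀ + Q = [8479/559 -7920/559; -7920/559 10715/559]
step 1: y = z − H·x̄ = [-9440/559, 9999/559]
step 1: S = H·P̄·Hᵀ + R = [43978/559 -37270/559; -37270/559 36152/559]
step 1: K = P̄·Hᵀ·S⁻¹ = [-34475/179642 -117029/179642; -71745/179642 18635/179642]
step 1: x' = x̄ + K·y = [-173951/179642, 207717/179642]
step 1: P' = (I − K·H)·P̄ = [268533/179642 34475/179642; 34475/179642 71745/179642]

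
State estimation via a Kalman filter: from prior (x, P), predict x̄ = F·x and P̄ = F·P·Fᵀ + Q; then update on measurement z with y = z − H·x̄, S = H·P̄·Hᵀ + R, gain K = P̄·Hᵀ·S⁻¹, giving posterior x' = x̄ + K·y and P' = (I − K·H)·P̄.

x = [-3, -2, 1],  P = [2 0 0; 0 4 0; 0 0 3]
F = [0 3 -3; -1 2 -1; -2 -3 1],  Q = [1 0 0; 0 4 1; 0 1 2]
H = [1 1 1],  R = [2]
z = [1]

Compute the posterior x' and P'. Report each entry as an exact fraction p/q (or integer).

x' = [-175/18, -5/2, 53/4]
P' = [238/9 7 -32; 7 7 -13; -32 -13 89/2]

x̄ = F·x = [-9, -2, 13]
P̄ = F·P·Fᵀ + Q = [64 33 -45; 33 25 -22; -45 -22 49]
y = z − H·x̄ = [-1]
S = H·P̄·Hᵀ + R = [72]
K = P̄·Hᵀ·S⁻¹ = [13/18; 1/2; -1/4]
x' = x̄ + K·y = [-175/18, -5/2, 53/4]
P' = (I − K·H)·P̄ = [238/9 7 -32; 7 7 -13; -32 -13 89/2]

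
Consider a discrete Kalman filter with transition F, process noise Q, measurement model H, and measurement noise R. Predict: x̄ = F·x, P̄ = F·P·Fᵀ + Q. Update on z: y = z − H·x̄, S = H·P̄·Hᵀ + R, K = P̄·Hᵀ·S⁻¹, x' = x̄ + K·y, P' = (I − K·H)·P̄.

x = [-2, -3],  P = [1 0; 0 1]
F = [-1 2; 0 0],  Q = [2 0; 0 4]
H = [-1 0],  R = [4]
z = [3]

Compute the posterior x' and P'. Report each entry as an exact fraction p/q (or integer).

x̄ = F·x = [-4, 0]
P̄ = F·P·Fᵀ + Q = [7 0; 0 4]
y = z − H·x̄ = [-1]
S = H·P̄·Hᵀ + R = [11]
K = P̄·Hᵀ·S⁻¹ = [-7/11; 0]
x' = x̄ + K·y = [-37/11, 0]
P' = (I − K·H)·P̄ = [28/11 0; 0 4]

x' = [-37/11, 0]
P' = [28/11 0; 0 4]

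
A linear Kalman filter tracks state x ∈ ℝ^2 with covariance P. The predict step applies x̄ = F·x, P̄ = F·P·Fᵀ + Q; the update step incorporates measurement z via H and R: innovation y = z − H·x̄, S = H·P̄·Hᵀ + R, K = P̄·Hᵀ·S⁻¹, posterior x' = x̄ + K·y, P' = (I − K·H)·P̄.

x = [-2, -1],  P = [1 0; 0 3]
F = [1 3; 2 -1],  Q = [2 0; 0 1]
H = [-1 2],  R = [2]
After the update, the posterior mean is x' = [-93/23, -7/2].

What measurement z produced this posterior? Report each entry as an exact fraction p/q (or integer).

x̄ = F·x = [-5, -3]
P̄ = F·P·Fᵀ + Q = [30 -7; -7 8]
S = H·P̄·Hᵀ + R = [92]
K = P̄·Hᵀ·S⁻¹ = [-11/23; 1/4]
x' − x̄ = [22/23, -1/2] = K·y
y = (KᵀK)⁻¹·Kᵀ·(x' − x̄) = [-2]
z = y + H·x̄ = [-2] + [-1] = [-3]

z = [-3]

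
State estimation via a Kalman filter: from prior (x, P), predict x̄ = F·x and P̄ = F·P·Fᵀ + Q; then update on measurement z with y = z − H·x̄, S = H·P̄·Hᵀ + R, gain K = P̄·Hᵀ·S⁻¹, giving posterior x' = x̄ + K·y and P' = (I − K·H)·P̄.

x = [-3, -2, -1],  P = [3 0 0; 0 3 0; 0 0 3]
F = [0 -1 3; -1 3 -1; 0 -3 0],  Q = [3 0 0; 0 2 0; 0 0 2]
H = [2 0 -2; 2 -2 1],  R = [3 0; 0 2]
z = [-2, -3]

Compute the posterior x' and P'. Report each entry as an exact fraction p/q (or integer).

x' = [388/105389, 214635/105389, 116745/105389]
P' = [123834/105389 147231/105389 84612/105389; 147231/105389 235040/105389 127284/105389; 84612/105389 127284/105389 123102/105389]

x̄ = F·x = [-1, -2, 6]
P̄ = F·P·Fᵀ + Q = [33 -18 9; -18 35 -27; 9 -27 29]
y = z − H·x̄ = [12, -11]
S = H·P̄·Hᵀ + R = [179 20; 20 591]
K = P̄·Hᵀ·S⁻¹ = [26148/105389 18909/105389; 13298/105389 -24167/105389; -25660/105389 18879/105389]
x' = x̄ + K·y = [388/105389, 214635/105389, 116745/105389]
P' = (I − K·H)·P̄ = [123834/105389 147231/105389 84612/105389; 147231/105389 235040/105389 127284/105389; 84612/105389 127284/105389 123102/105389]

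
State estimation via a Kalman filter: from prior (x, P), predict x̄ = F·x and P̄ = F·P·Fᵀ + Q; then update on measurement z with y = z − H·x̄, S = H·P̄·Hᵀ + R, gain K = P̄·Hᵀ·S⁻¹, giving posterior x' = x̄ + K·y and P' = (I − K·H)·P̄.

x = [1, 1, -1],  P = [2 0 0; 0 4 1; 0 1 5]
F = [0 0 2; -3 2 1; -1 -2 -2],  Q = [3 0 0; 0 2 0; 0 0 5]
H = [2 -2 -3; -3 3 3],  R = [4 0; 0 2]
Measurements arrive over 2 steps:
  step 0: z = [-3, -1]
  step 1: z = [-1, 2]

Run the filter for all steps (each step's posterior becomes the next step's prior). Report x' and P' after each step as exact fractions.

step 0: x̄ = F·x = [-2, -2, -1]
step 0: P̄ = F·P·Fᵀ + Q = [23 14 -24; 14 45 -26; -24 -26 51]
step 0: y = z − H·x̄ = [-6, 2]
step 0: S = H·P̄·Hᵀ + R = [599 -669; -669 785]
step 0: K = P̄·Hᵀ·S⁻¹ = [4419/22654 909/22654; 22595/22654 19689/22654; -9311/11327 -5814/11327]
step 0: x' = x̄ + K·y = [-35002/11327, -70750/11327, 32911/11327]
step 0: P' = (I − K·H)·P̄ = [213323/22654 232817/22654 -9444/11327; 232817/22654 362575/22654 -58316/11327; -9444/11327 -58316/11327 44996/11327]
step 1: x̄ = F·x = [65822/11327, -3583/11327, 110680/11327]
step 1: P̄ = F·P·Fᵀ + Q = [213965/11327 -86608/11327 72168/11327; -86608/11327 358503/22654 546305/22654; 72168/11327 546305/22654 2059521/22654]
step 1: y = z − H·x̄ = [181903/11327, -101171/11327]
step 1: S = H·P̄·Hᵀ + R = [27981393/22654 -15681207/11327; -15681207/11327 18006112/11327]
step 1: K = P̄·Hᵀ·S⁻¹ = [-112389021/177092939 -209233647/354185878; 90724892/531278817 84481417/354185878; -23070847/27962043 -4786084/9320681]
step 1: x' = x̄ + K·y = [317277301/354185878, 314108567/1062557634, 30972133/27962043]
step 1: P' = (I − K·H)·P̄ = [1666144927/354185878 348565465/354185878 31002378/9320681; 348565465/354185878 2278384033/1062557634 -27992758/27962043; 31002378/9320681 -27992758/27962043 111427724/27962043]

step 0: x' = [-35002/11327, -70750/11327, 32911/11327], P' = [213323/22654 232817/22654 -9444/11327; 232817/22654 362575/22654 -58316/11327; -9444/11327 -58316/11327 44996/11327]
step 1: x' = [317277301/354185878, 314108567/1062557634, 30972133/27962043], P' = [1666144927/354185878 348565465/354185878 31002378/9320681; 348565465/354185878 2278384033/1062557634 -27992758/27962043; 31002378/9320681 -27992758/27962043 111427724/27962043]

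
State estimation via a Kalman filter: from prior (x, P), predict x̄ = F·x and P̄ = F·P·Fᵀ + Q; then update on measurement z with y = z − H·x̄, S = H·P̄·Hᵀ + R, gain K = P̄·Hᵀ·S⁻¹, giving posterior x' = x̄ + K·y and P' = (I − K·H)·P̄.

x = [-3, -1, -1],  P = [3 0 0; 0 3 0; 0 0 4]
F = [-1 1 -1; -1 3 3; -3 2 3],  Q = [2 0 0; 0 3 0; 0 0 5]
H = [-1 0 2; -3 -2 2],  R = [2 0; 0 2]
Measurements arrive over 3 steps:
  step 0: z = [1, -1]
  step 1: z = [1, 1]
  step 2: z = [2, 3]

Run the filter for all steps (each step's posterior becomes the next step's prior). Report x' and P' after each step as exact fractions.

step 0: x̄ = F·x = [3, -3, 4]
step 0: P̄ = F·P·Fᵀ + Q = [12 0 3; 0 69 63; 3 63 80]
step 0: y = z − H·x̄ = [-4, -6]
step 0: S = H·P̄·Hᵀ + R = [322 80; 80 166]
step 0: K = P̄·Hᵀ·S⁻¹ = [39/1307 -255/1307; 1823/3921 -1162/3921; 12031/23526 -2255/23526]
step 0: x' = x̄ + K·y = [5295/1307, -12083/3921, 29755/11763]
step 0: P' = (I − K·H)·P̄ = [8268/1307 -7974/1307 4173/1307; -7974/1307 8969/1307 -10138/3921; 4173/1307 -10138/3921 24794/11763]
step 1: x̄ = F·x = [-113659/11763, -22379/3921, -14022/1307]
step 1: P̄ = F·P·Fᵀ + Q = [482927/11763 151381/3921 70968/1307; 151381/3921 79682/1307 90360/1307; 70968/1307 90360/1307 121639/1307]
step 1: y = z − H·x̄ = [150500/11763, -70364/3921]
step 1: S = H·P̄·Hᵀ + R = [2330609/11763 -542195/3921; -542195/3921 321853/1307]
step 1: K = P̄·Hᵀ·S⁻¹ = [23177339/174498118 -52023667/174498118; 31718337/87249059 -17436690/87249059; 48694695/87249059 -13412563/87249059]
step 1: x' = x̄ + K·y = [-227973823/87249059, 220752819/87249059, -72330222/87249059]
step 1: P' = (I − K·H)·P̄ = [411822597/87249059 -374222094/87249059 217499968/87249059; -374222094/87249059 423377121/87249059 -155392710/87249059; 217499968/87249059 -155392710/87249059 157444679/87249059]
step 2: x̄ = F·x = [521056864/87249059, 673241614/87249059, 908436441/87249059]
step 2: P̄ = F·P·Fᵀ + Q = [2661372059/87249059 2271508363/87249059 3325605756/87249059; 2271508363/87249059 4044229950/87249059 4368285396/87249059; 3325605756/87249059 4368285396/87249059 5964112447/87249059]
step 2: y = z − H·x̄ = [-1121317900/87249059, 1354528115/87249059]
step 2: S = H·P̄·Hᵀ + R = [13389896941/87249059 -7694404941/87249059; -7694404941/87249059 16564764353/87249059]
step 2: K = P̄·Hᵀ·S⁻¹ = [119651902271/931795838294 -274951627031/931795838294; 170905418585/465897919147 -94049273058/465897919147; 258720744053/465897919147 -70661507993/465897919147]
step 2: x' = x̄ + K·y = [-241594714211/931795838294, -61545908168/465897919147, 428857884948/465897919147]
step 2: P' = (I − K·H)·P̄ = [2217040424809/465897919147 -2019738660158/465897919147 1168346163540/465897919147; -2019738660158/465897919147 2284693351801/465897919147 -838963911494/465897919147; 1168346163540/465897919147 -838963911494/465897919147 842893825823/465897919147]

step 0: x' = [5295/1307, -12083/3921, 29755/11763], P' = [8268/1307 -7974/1307 4173/1307; -7974/1307 8969/1307 -10138/3921; 4173/1307 -10138/3921 24794/11763]
step 1: x' = [-227973823/87249059, 220752819/87249059, -72330222/87249059], P' = [411822597/87249059 -374222094/87249059 217499968/87249059; -374222094/87249059 423377121/87249059 -155392710/87249059; 217499968/87249059 -155392710/87249059 157444679/87249059]
step 2: x' = [-241594714211/931795838294, -61545908168/465897919147, 428857884948/465897919147], P' = [2217040424809/465897919147 -2019738660158/465897919147 1168346163540/465897919147; -2019738660158/465897919147 2284693351801/465897919147 -838963911494/465897919147; 1168346163540/465897919147 -838963911494/465897919147 842893825823/465897919147]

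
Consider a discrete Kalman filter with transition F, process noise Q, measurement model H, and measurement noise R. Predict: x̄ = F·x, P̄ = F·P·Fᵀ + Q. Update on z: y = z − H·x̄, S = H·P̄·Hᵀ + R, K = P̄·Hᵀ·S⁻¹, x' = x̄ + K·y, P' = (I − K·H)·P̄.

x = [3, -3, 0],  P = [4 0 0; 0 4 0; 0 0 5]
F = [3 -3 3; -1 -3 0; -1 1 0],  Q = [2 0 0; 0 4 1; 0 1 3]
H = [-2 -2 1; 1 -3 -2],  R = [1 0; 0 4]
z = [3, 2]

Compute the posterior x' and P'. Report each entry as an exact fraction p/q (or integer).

x' = [-727147/421651, -168031/421651, -549700/421651]
P' = [1503169/421651 -655191/421651 1564911/421651; -655191/421651 353977/421651 -666599/421651; 1564911/421651 -666599/421651 1827412/421651]

x̄ = F·x = [18, 6, -6]
P̄ = F·P·Fᵀ + Q = [119 24 -24; 24 44 -7; -24 -7 11]
y = z − H·x̄ = [57, -10]
S = H·P̄·Hᵀ + R = [980 -27; -27 431]
K = P̄·Hᵀ·S⁻¹ = [-131045/421651 84730/421651; -64171/421651 -95981/421651; 30788/421651 -22529/421651]
x' = x̄ + K·y = [-727147/421651, -168031/421651, -549700/421651]
P' = (I − K·H)·P̄ = [1503169/421651 -655191/421651 1564911/421651; -655191/421651 353977/421651 -666599/421651; 1564911/421651 -666599/421651 1827412/421651]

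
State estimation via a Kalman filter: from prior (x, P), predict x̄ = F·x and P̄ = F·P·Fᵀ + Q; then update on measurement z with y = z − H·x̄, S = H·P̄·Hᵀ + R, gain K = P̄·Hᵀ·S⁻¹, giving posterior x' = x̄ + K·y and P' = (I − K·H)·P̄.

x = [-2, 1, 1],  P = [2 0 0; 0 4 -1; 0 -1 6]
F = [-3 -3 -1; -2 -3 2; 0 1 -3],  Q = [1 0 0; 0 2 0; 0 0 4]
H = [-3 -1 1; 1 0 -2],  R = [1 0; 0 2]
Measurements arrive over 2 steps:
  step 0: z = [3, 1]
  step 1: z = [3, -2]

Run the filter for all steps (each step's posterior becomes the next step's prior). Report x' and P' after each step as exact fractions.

step 0: x' = [-79327/58793, -5500/58793, -68281/58793], P' = [61932/58793 -115222/58793 49787/58793; -115222/58793 276079/58793 -76008/58793; 49787/58793 -76008/58793 126391/117586]
step 1: x' = [615184820/1561887431, -3974611222/1561887431, 2273722013/1561887431], P' = [1345844614/1561887431 -2474791998/1561887431 1070315138/1561887431; -2474791998/1561887431 6186542450/1561887431 -1524440727/1561887431; 1070315138/1561887431 -1524440727/1561887431 1466491922/1561887431]

step 0: x̄ = F·x = [2, 3, -2]
step 0: P̄ = F·P·Fᵀ + Q = [55 39 -2; 39 82 -59; -2 -59 68]
step 0: y = z − H·x̄ = [14, -5]
step 0: S = H·P̄·Hᵀ + R = [1010 -472; -472 337]
step 0: K = P̄·Hᵀ·S⁻¹ = [-20787/58793 -18821/58793; -6421/58793 18397/58793; -20315/117586 -38302/58793]
step 0: x' = x̄ + K·y = [-79327/58793, -5500/58793, -68281/58793]
step 0: P' = (I − K·H)·P̄ = [61932/58793 -115222/58793 49787/58793; -115222/58793 276079/58793 -76008/58793; 49787/58793 -76008/58793 126391/117586]
step 1: x̄ = F·x = [322762/58793, 38592/58793, 199343/58793]
step 1: P̄ = F·P·Fᵀ + Q = [1865531/117586 1030458/58793 -905931/117586; 1030458/58793 2233943/58793 -1514332/58793; -905931/117586 -1514332/58793 3072117/117586]
step 1: y = z − H·x̄ = [983914/58793, -1126/1589]
step 1: S = H·P̄·Hᵀ + R = [24152889/58793 -354062/1589; -354062/1589 486835/3178]
step 1: K = P̄·Hᵀ·S⁻¹ = [-492426706/1561887431 -397392831/1561887431; -286607183/1561887431 287044728/1561887431; -220012765/1561887431 -931334353/1561887431]
step 1: x' = x̄ + K·y = [615184820/1561887431, -3974611222/1561887431, 2273722013/1561887431]
step 1: P' = (I − K·H)·P̄ = [1345844614/1561887431 -2474791998/1561887431 1070315138/1561887431; -2474791998/1561887431 6186542450/1561887431 -1524440727/1561887431; 1070315138/1561887431 -1524440727/1561887431 1466491922/1561887431]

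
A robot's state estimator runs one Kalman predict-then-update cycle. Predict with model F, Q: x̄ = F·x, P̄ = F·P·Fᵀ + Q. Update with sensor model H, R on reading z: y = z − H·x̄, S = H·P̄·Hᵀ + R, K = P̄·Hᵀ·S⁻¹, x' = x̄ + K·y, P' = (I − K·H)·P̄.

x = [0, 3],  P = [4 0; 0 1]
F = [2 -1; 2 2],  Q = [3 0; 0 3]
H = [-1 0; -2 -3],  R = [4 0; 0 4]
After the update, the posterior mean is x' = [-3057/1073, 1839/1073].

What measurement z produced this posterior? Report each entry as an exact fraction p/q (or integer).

x̄ = F·x = [-3, 6]
P̄ = F·P·Fᵀ + Q = [20 14; 14 23]
S = H·P̄·Hᵀ + R = [24 82; 82 459]
K = P̄·Hᵀ·S⁻¹ = [-614/1073 -82/1073; 382/1073 -295/1073]
x' − x̄ = [162/1073, -4599/1073] = K·y
y = (KᵀK)⁻¹·Kᵀ·(x' − x̄) = [-2, 13]
z = y + H·x̄ = [-2, 13] + [3, -12] = [1, 1]

z = [1, 1]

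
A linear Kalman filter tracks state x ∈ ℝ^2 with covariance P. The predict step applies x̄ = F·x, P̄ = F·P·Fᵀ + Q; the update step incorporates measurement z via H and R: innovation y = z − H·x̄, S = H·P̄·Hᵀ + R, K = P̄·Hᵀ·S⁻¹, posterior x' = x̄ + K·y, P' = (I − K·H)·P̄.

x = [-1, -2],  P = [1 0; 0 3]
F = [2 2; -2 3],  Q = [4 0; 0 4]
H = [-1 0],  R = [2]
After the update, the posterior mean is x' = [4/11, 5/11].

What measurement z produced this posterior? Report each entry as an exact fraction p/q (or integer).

x̄ = F·x = [-6, -4]
P̄ = F·P·Fᵀ + Q = [20 14; 14 35]
S = H·P̄·Hᵀ + R = [22]
K = P̄·Hᵀ·S⁻¹ = [-10/11; -7/11]
x' − x̄ = [70/11, 49/11] = K·y
y = (KᵀK)⁻¹·Kᵀ·(x' − x̄) = [-7]
z = y + H·x̄ = [-7] + [6] = [-1]

z = [-1]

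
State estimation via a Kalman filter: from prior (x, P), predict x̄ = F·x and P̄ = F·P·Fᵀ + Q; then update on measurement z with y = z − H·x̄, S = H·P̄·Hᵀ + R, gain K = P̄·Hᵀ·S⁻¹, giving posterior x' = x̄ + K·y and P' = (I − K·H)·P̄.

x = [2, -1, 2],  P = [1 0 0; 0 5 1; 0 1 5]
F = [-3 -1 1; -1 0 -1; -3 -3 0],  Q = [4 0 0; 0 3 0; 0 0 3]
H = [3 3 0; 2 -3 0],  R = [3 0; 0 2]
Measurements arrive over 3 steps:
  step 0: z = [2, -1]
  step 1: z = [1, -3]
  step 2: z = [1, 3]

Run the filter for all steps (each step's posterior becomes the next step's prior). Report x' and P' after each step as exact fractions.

step 0: x' = [2384/14447, 5763/14447, 53778/14447], P' = [2862/14447 -2/14447 2967/14447; -2/14447 1898/14447 1482/14447; 2967/14447 1482/14447 445254/14447]
step 1: x' = [-154659383/372718859, 263489713/372718859, -483706389/372718859], P' = [73045820/372718859 -858508/372718859 19146267/372718859; -858508/372718859 49012102/372718859 13155474/372718859; 19146267/372718859 13155474/372718859 1952896605/372718859]
step 2: x' = [1645323662729/2082404834383, -909159764893/2082404834383, -2026490488242/2082404834383], P' = [406784704725/2082404834383 -3366339290/2082404834383 111927396429/2082404834383; -3366339290/2082404834383 272216110322/2082404834383 65787392418/2082404834383; 111927396429/2082404834383 65787392418/2082404834383 10836512472927/2082404834383]

step 0: x̄ = F·x = [-3, -4, -3]
step 0: P̄ = F·P·Fᵀ + Q = [21 -1 21; -1 9 6; 21 6 57]
step 0: y = z − H·x̄ = [23, -7]
step 0: S = H·P̄·Hᵀ + R = [255 48; 48 179]
step 0: K = P̄·Hᵀ·S⁻¹ = [2860/14447 2865/14447; 1896/14447 -2849/14447; 4449/14447 744/14447]
step 0: x' = x̄ + K·y = [2384/14447, 5763/14447, 53778/14447]
step 0: P' = (I − K·H)·P̄ = [2862/14447 -2/14447 2967/14447; -2/14447 1898/14447 1482/14447; 2967/14447 1482/14447 445254/14447]
step 1: x̄ = F·x = [40863/14447, -56162/14447, -24441/14447]
step 1: P̄ = F·P·Fᵀ + Q = [509920/14447 -429254/14447 18081/14447; -429254/14447 497391/14447 21927/14447; 18081/14447 21927/14447 86145/14447]
step 1: y = z − H·x̄ = [60344/14447, -293553/14447]
step 1: S = H·P̄·Hᵀ + R = [1382568/14447 -129237/14447; -129237/14447 11696141/14447]
step 1: K = P̄·Hᵀ·S⁻¹ = [72187312/372718859 74333582/372718859; 48153594/372718859 -74376661/372718859; 32301741/372718859 -586944/372718859]
step 1: x' = x̄ + K·y = [-154659383/372718859, 263489713/372718859, -483706389/372718859]
step 1: P' = (I − K·H)·P̄ = [73045820/372718859 -858508/372718859 19146267/372718859; -858508/372718859 49012102/372718859 13155474/372718859; 19146267/372718859 13155474/372718859 1952896605/372718859]
step 2: x̄ = F·x = [-9136063/12023189, 638365772/372718859, -326490990/372718859]
step 2: P̄ = F·P·Fᵀ + Q = [129156675/12023189 -54295795/12023189 22491657/12023189; -54295795/12023189 3182391536/372718859 313467159/372718859; 22491657/12023189 313467159/372718859 2201224731/372718859]
step 2: y = z − H·x̄ = [-692724598/372718859, 3599689799/372718859]
step 2: S = H·P̄·Hᵀ + R = [35497339116/372718859 431126661/372718859; 431126661/372718859 65600424982/372718859]
step 2: K = P̄·Hᵀ·S⁻¹ = [403418365435/2082404834383 411834213660/2082404834383; 268849771032/2082404834383 -411690504773/2082404834383; 177714788847/2082404834383 13246307802/2082404834383]
step 2: x' = x̄ + K·y = [1645323662729/2082404834383, -909159764893/2082404834383, -2026490488242/2082404834383]
step 2: P' = (I − K·H)·P̄ = [406784704725/2082404834383 -3366339290/2082404834383 111927396429/2082404834383; -3366339290/2082404834383 272216110322/2082404834383 65787392418/2082404834383; 111927396429/2082404834383 65787392418/2082404834383 10836512472927/2082404834383]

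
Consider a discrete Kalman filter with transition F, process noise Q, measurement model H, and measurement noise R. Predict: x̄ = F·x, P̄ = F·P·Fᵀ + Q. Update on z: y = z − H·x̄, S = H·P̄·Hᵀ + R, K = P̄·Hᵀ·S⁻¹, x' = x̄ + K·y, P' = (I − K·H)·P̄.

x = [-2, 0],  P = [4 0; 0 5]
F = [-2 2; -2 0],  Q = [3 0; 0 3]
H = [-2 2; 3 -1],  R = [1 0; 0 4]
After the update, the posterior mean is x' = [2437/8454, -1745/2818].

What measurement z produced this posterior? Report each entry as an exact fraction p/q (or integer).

z = [-2, 1]

x̄ = F·x = [4, 4]
P̄ = F·P·Fᵀ + Q = [39 16; 16 19]
S = H·P̄·Hᵀ + R = [105 -144; -144 278]
K = P̄·Hᵀ·S⁻¹ = [878/4227 1327/2818; 974/1409 1303/2818]
x' − x̄ = [-31379/8454, -13017/2818] = K·y
y = (KᵀK)⁻¹·Kᵀ·(x' − x̄) = [-2, -7]
z = y + H·x̄ = [-2, -7] + [0, 8] = [-2, 1]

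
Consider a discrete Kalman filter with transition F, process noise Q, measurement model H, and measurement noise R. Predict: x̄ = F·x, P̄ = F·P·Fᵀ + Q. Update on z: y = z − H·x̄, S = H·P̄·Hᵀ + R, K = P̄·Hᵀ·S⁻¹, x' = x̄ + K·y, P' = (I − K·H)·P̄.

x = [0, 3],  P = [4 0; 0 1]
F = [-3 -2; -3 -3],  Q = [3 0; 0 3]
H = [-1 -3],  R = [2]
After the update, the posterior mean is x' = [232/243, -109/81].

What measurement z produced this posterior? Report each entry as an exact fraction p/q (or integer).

x̄ = F·x = [-6, -9]
P̄ = F·P·Fᵀ + Q = [43 42; 42 48]
S = H·P̄·Hᵀ + R = [729]
K = P̄·Hᵀ·S⁻¹ = [-169/729; -62/243]
x' − x̄ = [1690/243, 620/81] = K·y
y = (KᵀK)⁻¹·Kᵀ·(x' − x̄) = [-30]
z = y + H·x̄ = [-30] + [33] = [3]

z = [3]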